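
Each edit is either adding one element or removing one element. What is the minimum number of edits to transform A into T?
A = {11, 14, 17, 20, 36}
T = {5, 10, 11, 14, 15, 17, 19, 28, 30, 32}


Set A = {11, 14, 17, 20, 36}
Set T = {5, 10, 11, 14, 15, 17, 19, 28, 30, 32}
Elements to remove from A (in A, not in T): {20, 36} → 2 removals
Elements to add to A (in T, not in A): {5, 10, 15, 19, 28, 30, 32} → 7 additions
Total edits = 2 + 7 = 9

9


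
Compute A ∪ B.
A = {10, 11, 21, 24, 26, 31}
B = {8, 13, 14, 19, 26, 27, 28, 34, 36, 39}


Set A = {10, 11, 21, 24, 26, 31}
Set B = {8, 13, 14, 19, 26, 27, 28, 34, 36, 39}
A ∪ B includes all elements in either set.
Elements from A: {10, 11, 21, 24, 26, 31}
Elements from B not already included: {8, 13, 14, 19, 27, 28, 34, 36, 39}
A ∪ B = {8, 10, 11, 13, 14, 19, 21, 24, 26, 27, 28, 31, 34, 36, 39}

{8, 10, 11, 13, 14, 19, 21, 24, 26, 27, 28, 31, 34, 36, 39}


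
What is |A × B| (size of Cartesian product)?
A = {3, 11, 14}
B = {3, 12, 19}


Set A = {3, 11, 14} has 3 elements.
Set B = {3, 12, 19} has 3 elements.
|A × B| = |A| × |B| = 3 × 3 = 9

9


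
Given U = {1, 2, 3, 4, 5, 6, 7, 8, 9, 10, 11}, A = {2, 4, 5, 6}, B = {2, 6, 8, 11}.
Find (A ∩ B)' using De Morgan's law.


U = {1, 2, 3, 4, 5, 6, 7, 8, 9, 10, 11}
A = {2, 4, 5, 6}, B = {2, 6, 8, 11}
A ∩ B = {2, 6}
(A ∩ B)' = U \ (A ∩ B) = {1, 3, 4, 5, 7, 8, 9, 10, 11}
Verification via A' ∪ B': A' = {1, 3, 7, 8, 9, 10, 11}, B' = {1, 3, 4, 5, 7, 9, 10}
A' ∪ B' = {1, 3, 4, 5, 7, 8, 9, 10, 11} ✓

{1, 3, 4, 5, 7, 8, 9, 10, 11}


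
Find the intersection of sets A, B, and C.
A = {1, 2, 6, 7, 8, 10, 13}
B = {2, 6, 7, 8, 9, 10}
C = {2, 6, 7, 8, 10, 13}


Set A = {1, 2, 6, 7, 8, 10, 13}
Set B = {2, 6, 7, 8, 9, 10}
Set C = {2, 6, 7, 8, 10, 13}
First, A ∩ B = {2, 6, 7, 8, 10}
Then, (A ∩ B) ∩ C = {2, 6, 7, 8, 10}

{2, 6, 7, 8, 10}


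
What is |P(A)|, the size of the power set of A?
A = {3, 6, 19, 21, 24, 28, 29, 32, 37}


Set A = {3, 6, 19, 21, 24, 28, 29, 32, 37}
|A| = 9
The power set P(A) contains all subsets of A.
|P(A)| = 2^|A| = 2^9 = 512

512


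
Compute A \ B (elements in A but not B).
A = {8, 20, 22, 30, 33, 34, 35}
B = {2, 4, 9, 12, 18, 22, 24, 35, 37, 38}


Set A = {8, 20, 22, 30, 33, 34, 35}
Set B = {2, 4, 9, 12, 18, 22, 24, 35, 37, 38}
A \ B includes elements in A that are not in B.
Check each element of A:
8 (not in B, keep), 20 (not in B, keep), 22 (in B, remove), 30 (not in B, keep), 33 (not in B, keep), 34 (not in B, keep), 35 (in B, remove)
A \ B = {8, 20, 30, 33, 34}

{8, 20, 30, 33, 34}


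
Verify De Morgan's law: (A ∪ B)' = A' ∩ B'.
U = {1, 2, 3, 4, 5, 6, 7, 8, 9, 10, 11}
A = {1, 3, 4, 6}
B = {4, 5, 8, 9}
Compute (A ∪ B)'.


U = {1, 2, 3, 4, 5, 6, 7, 8, 9, 10, 11}
A = {1, 3, 4, 6}, B = {4, 5, 8, 9}
A ∪ B = {1, 3, 4, 5, 6, 8, 9}
(A ∪ B)' = U \ (A ∪ B) = {2, 7, 10, 11}
Verification via A' ∩ B': A' = {2, 5, 7, 8, 9, 10, 11}, B' = {1, 2, 3, 6, 7, 10, 11}
A' ∩ B' = {2, 7, 10, 11} ✓

{2, 7, 10, 11}


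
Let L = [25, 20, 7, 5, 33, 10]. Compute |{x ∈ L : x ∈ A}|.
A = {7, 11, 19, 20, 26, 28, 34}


Set A = {7, 11, 19, 20, 26, 28, 34}
Candidates: [25, 20, 7, 5, 33, 10]
Check each candidate:
25 ∉ A, 20 ∈ A, 7 ∈ A, 5 ∉ A, 33 ∉ A, 10 ∉ A
Count of candidates in A: 2

2


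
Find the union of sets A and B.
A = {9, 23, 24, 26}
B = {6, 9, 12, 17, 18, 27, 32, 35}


Set A = {9, 23, 24, 26}
Set B = {6, 9, 12, 17, 18, 27, 32, 35}
A ∪ B includes all elements in either set.
Elements from A: {9, 23, 24, 26}
Elements from B not already included: {6, 12, 17, 18, 27, 32, 35}
A ∪ B = {6, 9, 12, 17, 18, 23, 24, 26, 27, 32, 35}

{6, 9, 12, 17, 18, 23, 24, 26, 27, 32, 35}


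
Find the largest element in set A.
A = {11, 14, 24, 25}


Set A = {11, 14, 24, 25}
Elements in ascending order: 11, 14, 24, 25
The largest element is 25.

25


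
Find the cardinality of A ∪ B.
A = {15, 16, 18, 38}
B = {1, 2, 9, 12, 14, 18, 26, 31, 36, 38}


Set A = {15, 16, 18, 38}, |A| = 4
Set B = {1, 2, 9, 12, 14, 18, 26, 31, 36, 38}, |B| = 10
A ∩ B = {18, 38}, |A ∩ B| = 2
|A ∪ B| = |A| + |B| - |A ∩ B| = 4 + 10 - 2 = 12

12


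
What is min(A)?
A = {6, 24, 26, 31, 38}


Set A = {6, 24, 26, 31, 38}
Elements in ascending order: 6, 24, 26, 31, 38
The smallest element is 6.

6


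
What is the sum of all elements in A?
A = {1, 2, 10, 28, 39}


Set A = {1, 2, 10, 28, 39}
Sum = 1 + 2 + 10 + 28 + 39 = 80

80


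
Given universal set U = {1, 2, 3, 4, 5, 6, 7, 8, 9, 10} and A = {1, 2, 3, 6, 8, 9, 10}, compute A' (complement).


Universal set U = {1, 2, 3, 4, 5, 6, 7, 8, 9, 10}
Set A = {1, 2, 3, 6, 8, 9, 10}
A' = U \ A = elements in U but not in A
Checking each element of U:
1 (in A, exclude), 2 (in A, exclude), 3 (in A, exclude), 4 (not in A, include), 5 (not in A, include), 6 (in A, exclude), 7 (not in A, include), 8 (in A, exclude), 9 (in A, exclude), 10 (in A, exclude)
A' = {4, 5, 7}

{4, 5, 7}


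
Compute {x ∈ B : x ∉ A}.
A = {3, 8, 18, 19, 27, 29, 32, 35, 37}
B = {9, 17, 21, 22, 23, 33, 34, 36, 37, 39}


Set A = {3, 8, 18, 19, 27, 29, 32, 35, 37}
Set B = {9, 17, 21, 22, 23, 33, 34, 36, 37, 39}
Check each element of B against A:
9 ∉ A (include), 17 ∉ A (include), 21 ∉ A (include), 22 ∉ A (include), 23 ∉ A (include), 33 ∉ A (include), 34 ∉ A (include), 36 ∉ A (include), 37 ∈ A, 39 ∉ A (include)
Elements of B not in A: {9, 17, 21, 22, 23, 33, 34, 36, 39}

{9, 17, 21, 22, 23, 33, 34, 36, 39}


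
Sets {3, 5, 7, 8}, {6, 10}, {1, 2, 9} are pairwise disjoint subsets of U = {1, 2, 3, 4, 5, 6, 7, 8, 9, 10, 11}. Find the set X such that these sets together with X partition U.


U = {1, 2, 3, 4, 5, 6, 7, 8, 9, 10, 11}
Shown blocks: {3, 5, 7, 8}, {6, 10}, {1, 2, 9}
A partition's blocks are pairwise disjoint and cover U, so the missing block = U \ (union of shown blocks).
Union of shown blocks: {1, 2, 3, 5, 6, 7, 8, 9, 10}
Missing block = U \ (union) = {4, 11}

{4, 11}


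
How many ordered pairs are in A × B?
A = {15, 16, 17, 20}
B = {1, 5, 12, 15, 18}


Set A = {15, 16, 17, 20} has 4 elements.
Set B = {1, 5, 12, 15, 18} has 5 elements.
|A × B| = |A| × |B| = 4 × 5 = 20

20


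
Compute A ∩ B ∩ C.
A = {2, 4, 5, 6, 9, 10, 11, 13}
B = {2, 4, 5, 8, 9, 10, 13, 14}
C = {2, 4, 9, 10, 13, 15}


Set A = {2, 4, 5, 6, 9, 10, 11, 13}
Set B = {2, 4, 5, 8, 9, 10, 13, 14}
Set C = {2, 4, 9, 10, 13, 15}
First, A ∩ B = {2, 4, 5, 9, 10, 13}
Then, (A ∩ B) ∩ C = {2, 4, 9, 10, 13}

{2, 4, 9, 10, 13}


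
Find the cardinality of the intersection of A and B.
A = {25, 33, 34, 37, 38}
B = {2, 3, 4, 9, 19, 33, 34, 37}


Set A = {25, 33, 34, 37, 38}
Set B = {2, 3, 4, 9, 19, 33, 34, 37}
A ∩ B = {33, 34, 37}
|A ∩ B| = 3

3


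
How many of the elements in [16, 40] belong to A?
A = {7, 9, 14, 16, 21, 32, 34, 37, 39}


Set A = {7, 9, 14, 16, 21, 32, 34, 37, 39}
Candidates: [16, 40]
Check each candidate:
16 ∈ A, 40 ∉ A
Count of candidates in A: 1

1


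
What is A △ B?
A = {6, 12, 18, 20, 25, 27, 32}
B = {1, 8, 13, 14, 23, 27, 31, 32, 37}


Set A = {6, 12, 18, 20, 25, 27, 32}
Set B = {1, 8, 13, 14, 23, 27, 31, 32, 37}
A △ B = (A \ B) ∪ (B \ A)
Elements in A but not B: {6, 12, 18, 20, 25}
Elements in B but not A: {1, 8, 13, 14, 23, 31, 37}
A △ B = {1, 6, 8, 12, 13, 14, 18, 20, 23, 25, 31, 37}

{1, 6, 8, 12, 13, 14, 18, 20, 23, 25, 31, 37}


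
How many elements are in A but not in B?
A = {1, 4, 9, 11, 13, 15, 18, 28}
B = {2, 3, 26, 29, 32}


Set A = {1, 4, 9, 11, 13, 15, 18, 28}
Set B = {2, 3, 26, 29, 32}
A \ B = {1, 4, 9, 11, 13, 15, 18, 28}
|A \ B| = 8

8


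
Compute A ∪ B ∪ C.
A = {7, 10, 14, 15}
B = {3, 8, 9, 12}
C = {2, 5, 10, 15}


Set A = {7, 10, 14, 15}
Set B = {3, 8, 9, 12}
Set C = {2, 5, 10, 15}
First, A ∪ B = {3, 7, 8, 9, 10, 12, 14, 15}
Then, (A ∪ B) ∪ C = {2, 3, 5, 7, 8, 9, 10, 12, 14, 15}

{2, 3, 5, 7, 8, 9, 10, 12, 14, 15}


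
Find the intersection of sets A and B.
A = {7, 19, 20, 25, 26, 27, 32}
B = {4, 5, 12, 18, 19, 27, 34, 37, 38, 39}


Set A = {7, 19, 20, 25, 26, 27, 32}
Set B = {4, 5, 12, 18, 19, 27, 34, 37, 38, 39}
A ∩ B includes only elements in both sets.
Check each element of A against B:
7 ✗, 19 ✓, 20 ✗, 25 ✗, 26 ✗, 27 ✓, 32 ✗
A ∩ B = {19, 27}

{19, 27}


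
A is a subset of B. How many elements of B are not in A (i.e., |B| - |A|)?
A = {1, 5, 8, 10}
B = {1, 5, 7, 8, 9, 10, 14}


Set A = {1, 5, 8, 10}, |A| = 4
Set B = {1, 5, 7, 8, 9, 10, 14}, |B| = 7
Since A ⊆ B: B \ A = {7, 9, 14}
|B| - |A| = 7 - 4 = 3

3


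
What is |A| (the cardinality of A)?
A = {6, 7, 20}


Set A = {6, 7, 20}
Listing elements: 6, 7, 20
Counting: 3 elements
|A| = 3

3


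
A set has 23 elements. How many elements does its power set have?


The set has 23 elements.
The power set contains all possible subsets.
|P(A)| = 2^|A| = 2^23 = 8388608

8388608


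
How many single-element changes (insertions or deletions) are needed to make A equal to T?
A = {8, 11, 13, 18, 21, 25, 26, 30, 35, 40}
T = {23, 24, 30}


Set A = {8, 11, 13, 18, 21, 25, 26, 30, 35, 40}
Set T = {23, 24, 30}
Elements to remove from A (in A, not in T): {8, 11, 13, 18, 21, 25, 26, 35, 40} → 9 removals
Elements to add to A (in T, not in A): {23, 24} → 2 additions
Total edits = 9 + 2 = 11

11


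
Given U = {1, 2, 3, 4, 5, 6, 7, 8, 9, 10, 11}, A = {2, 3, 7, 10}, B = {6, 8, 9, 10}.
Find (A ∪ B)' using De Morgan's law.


U = {1, 2, 3, 4, 5, 6, 7, 8, 9, 10, 11}
A = {2, 3, 7, 10}, B = {6, 8, 9, 10}
A ∪ B = {2, 3, 6, 7, 8, 9, 10}
(A ∪ B)' = U \ (A ∪ B) = {1, 4, 5, 11}
Verification via A' ∩ B': A' = {1, 4, 5, 6, 8, 9, 11}, B' = {1, 2, 3, 4, 5, 7, 11}
A' ∩ B' = {1, 4, 5, 11} ✓

{1, 4, 5, 11}


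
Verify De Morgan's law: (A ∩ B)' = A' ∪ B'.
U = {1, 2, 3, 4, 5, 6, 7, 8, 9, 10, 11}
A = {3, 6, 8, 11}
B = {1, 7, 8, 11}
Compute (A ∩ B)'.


U = {1, 2, 3, 4, 5, 6, 7, 8, 9, 10, 11}
A = {3, 6, 8, 11}, B = {1, 7, 8, 11}
A ∩ B = {8, 11}
(A ∩ B)' = U \ (A ∩ B) = {1, 2, 3, 4, 5, 6, 7, 9, 10}
Verification via A' ∪ B': A' = {1, 2, 4, 5, 7, 9, 10}, B' = {2, 3, 4, 5, 6, 9, 10}
A' ∪ B' = {1, 2, 3, 4, 5, 6, 7, 9, 10} ✓

{1, 2, 3, 4, 5, 6, 7, 9, 10}


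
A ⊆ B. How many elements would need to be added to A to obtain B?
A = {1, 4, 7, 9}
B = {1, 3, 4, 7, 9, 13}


Set A = {1, 4, 7, 9}, |A| = 4
Set B = {1, 3, 4, 7, 9, 13}, |B| = 6
Since A ⊆ B: B \ A = {3, 13}
|B| - |A| = 6 - 4 = 2

2


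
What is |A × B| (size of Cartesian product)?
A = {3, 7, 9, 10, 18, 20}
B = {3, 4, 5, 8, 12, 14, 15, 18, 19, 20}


Set A = {3, 7, 9, 10, 18, 20} has 6 elements.
Set B = {3, 4, 5, 8, 12, 14, 15, 18, 19, 20} has 10 elements.
|A × B| = |A| × |B| = 6 × 10 = 60

60


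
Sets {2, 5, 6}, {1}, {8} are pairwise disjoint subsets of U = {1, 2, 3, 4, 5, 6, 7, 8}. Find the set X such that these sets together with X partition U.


U = {1, 2, 3, 4, 5, 6, 7, 8}
Shown blocks: {2, 5, 6}, {1}, {8}
A partition's blocks are pairwise disjoint and cover U, so the missing block = U \ (union of shown blocks).
Union of shown blocks: {1, 2, 5, 6, 8}
Missing block = U \ (union) = {3, 4, 7}

{3, 4, 7}


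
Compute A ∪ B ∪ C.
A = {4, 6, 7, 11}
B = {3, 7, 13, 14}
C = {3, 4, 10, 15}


Set A = {4, 6, 7, 11}
Set B = {3, 7, 13, 14}
Set C = {3, 4, 10, 15}
First, A ∪ B = {3, 4, 6, 7, 11, 13, 14}
Then, (A ∪ B) ∪ C = {3, 4, 6, 7, 10, 11, 13, 14, 15}

{3, 4, 6, 7, 10, 11, 13, 14, 15}


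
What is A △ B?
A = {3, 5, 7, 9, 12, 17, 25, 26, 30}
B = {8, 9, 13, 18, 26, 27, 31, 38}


Set A = {3, 5, 7, 9, 12, 17, 25, 26, 30}
Set B = {8, 9, 13, 18, 26, 27, 31, 38}
A △ B = (A \ B) ∪ (B \ A)
Elements in A but not B: {3, 5, 7, 12, 17, 25, 30}
Elements in B but not A: {8, 13, 18, 27, 31, 38}
A △ B = {3, 5, 7, 8, 12, 13, 17, 18, 25, 27, 30, 31, 38}

{3, 5, 7, 8, 12, 13, 17, 18, 25, 27, 30, 31, 38}


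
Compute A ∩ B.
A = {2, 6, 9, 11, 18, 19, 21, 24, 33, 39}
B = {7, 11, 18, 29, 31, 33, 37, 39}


Set A = {2, 6, 9, 11, 18, 19, 21, 24, 33, 39}
Set B = {7, 11, 18, 29, 31, 33, 37, 39}
A ∩ B includes only elements in both sets.
Check each element of A against B:
2 ✗, 6 ✗, 9 ✗, 11 ✓, 18 ✓, 19 ✗, 21 ✗, 24 ✗, 33 ✓, 39 ✓
A ∩ B = {11, 18, 33, 39}

{11, 18, 33, 39}


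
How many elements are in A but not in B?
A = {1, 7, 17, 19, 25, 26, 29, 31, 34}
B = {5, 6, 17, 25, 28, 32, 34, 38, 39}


Set A = {1, 7, 17, 19, 25, 26, 29, 31, 34}
Set B = {5, 6, 17, 25, 28, 32, 34, 38, 39}
A \ B = {1, 7, 19, 26, 29, 31}
|A \ B| = 6

6


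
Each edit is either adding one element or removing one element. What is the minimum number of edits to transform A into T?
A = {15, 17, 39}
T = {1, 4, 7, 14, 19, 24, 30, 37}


Set A = {15, 17, 39}
Set T = {1, 4, 7, 14, 19, 24, 30, 37}
Elements to remove from A (in A, not in T): {15, 17, 39} → 3 removals
Elements to add to A (in T, not in A): {1, 4, 7, 14, 19, 24, 30, 37} → 8 additions
Total edits = 3 + 8 = 11

11


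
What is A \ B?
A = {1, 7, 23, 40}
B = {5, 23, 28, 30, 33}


Set A = {1, 7, 23, 40}
Set B = {5, 23, 28, 30, 33}
A \ B includes elements in A that are not in B.
Check each element of A:
1 (not in B, keep), 7 (not in B, keep), 23 (in B, remove), 40 (not in B, keep)
A \ B = {1, 7, 40}

{1, 7, 40}


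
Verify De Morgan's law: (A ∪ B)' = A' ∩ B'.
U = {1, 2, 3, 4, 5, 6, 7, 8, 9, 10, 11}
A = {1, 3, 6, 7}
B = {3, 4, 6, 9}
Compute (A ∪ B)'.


U = {1, 2, 3, 4, 5, 6, 7, 8, 9, 10, 11}
A = {1, 3, 6, 7}, B = {3, 4, 6, 9}
A ∪ B = {1, 3, 4, 6, 7, 9}
(A ∪ B)' = U \ (A ∪ B) = {2, 5, 8, 10, 11}
Verification via A' ∩ B': A' = {2, 4, 5, 8, 9, 10, 11}, B' = {1, 2, 5, 7, 8, 10, 11}
A' ∩ B' = {2, 5, 8, 10, 11} ✓

{2, 5, 8, 10, 11}


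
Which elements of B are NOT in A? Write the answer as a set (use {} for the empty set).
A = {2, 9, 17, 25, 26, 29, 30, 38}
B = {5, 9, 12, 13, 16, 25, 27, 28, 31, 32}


Set A = {2, 9, 17, 25, 26, 29, 30, 38}
Set B = {5, 9, 12, 13, 16, 25, 27, 28, 31, 32}
Check each element of B against A:
5 ∉ A (include), 9 ∈ A, 12 ∉ A (include), 13 ∉ A (include), 16 ∉ A (include), 25 ∈ A, 27 ∉ A (include), 28 ∉ A (include), 31 ∉ A (include), 32 ∉ A (include)
Elements of B not in A: {5, 12, 13, 16, 27, 28, 31, 32}

{5, 12, 13, 16, 27, 28, 31, 32}


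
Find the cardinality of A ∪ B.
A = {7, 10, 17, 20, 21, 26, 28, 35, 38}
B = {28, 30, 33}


Set A = {7, 10, 17, 20, 21, 26, 28, 35, 38}, |A| = 9
Set B = {28, 30, 33}, |B| = 3
A ∩ B = {28}, |A ∩ B| = 1
|A ∪ B| = |A| + |B| - |A ∩ B| = 9 + 3 - 1 = 11

11


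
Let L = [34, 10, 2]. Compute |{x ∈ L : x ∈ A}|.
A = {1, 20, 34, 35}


Set A = {1, 20, 34, 35}
Candidates: [34, 10, 2]
Check each candidate:
34 ∈ A, 10 ∉ A, 2 ∉ A
Count of candidates in A: 1

1


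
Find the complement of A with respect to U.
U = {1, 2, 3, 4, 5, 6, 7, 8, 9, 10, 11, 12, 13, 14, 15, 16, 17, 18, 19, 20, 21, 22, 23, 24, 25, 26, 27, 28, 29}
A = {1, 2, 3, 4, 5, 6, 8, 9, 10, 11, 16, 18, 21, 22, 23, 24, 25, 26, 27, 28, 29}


Universal set U = {1, 2, 3, 4, 5, 6, 7, 8, 9, 10, 11, 12, 13, 14, 15, 16, 17, 18, 19, 20, 21, 22, 23, 24, 25, 26, 27, 28, 29}
Set A = {1, 2, 3, 4, 5, 6, 8, 9, 10, 11, 16, 18, 21, 22, 23, 24, 25, 26, 27, 28, 29}
A' = U \ A = elements in U but not in A
Checking each element of U:
1 (in A, exclude), 2 (in A, exclude), 3 (in A, exclude), 4 (in A, exclude), 5 (in A, exclude), 6 (in A, exclude), 7 (not in A, include), 8 (in A, exclude), 9 (in A, exclude), 10 (in A, exclude), 11 (in A, exclude), 12 (not in A, include), 13 (not in A, include), 14 (not in A, include), 15 (not in A, include), 16 (in A, exclude), 17 (not in A, include), 18 (in A, exclude), 19 (not in A, include), 20 (not in A, include), 21 (in A, exclude), 22 (in A, exclude), 23 (in A, exclude), 24 (in A, exclude), 25 (in A, exclude), 26 (in A, exclude), 27 (in A, exclude), 28 (in A, exclude), 29 (in A, exclude)
A' = {7, 12, 13, 14, 15, 17, 19, 20}

{7, 12, 13, 14, 15, 17, 19, 20}


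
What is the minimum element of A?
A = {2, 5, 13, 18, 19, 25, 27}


Set A = {2, 5, 13, 18, 19, 25, 27}
Elements in ascending order: 2, 5, 13, 18, 19, 25, 27
The smallest element is 2.

2


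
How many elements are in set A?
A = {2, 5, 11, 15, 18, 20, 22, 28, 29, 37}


Set A = {2, 5, 11, 15, 18, 20, 22, 28, 29, 37}
Listing elements: 2, 5, 11, 15, 18, 20, 22, 28, 29, 37
Counting: 10 elements
|A| = 10

10


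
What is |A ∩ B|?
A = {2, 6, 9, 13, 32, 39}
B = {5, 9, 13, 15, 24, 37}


Set A = {2, 6, 9, 13, 32, 39}
Set B = {5, 9, 13, 15, 24, 37}
A ∩ B = {9, 13}
|A ∩ B| = 2

2


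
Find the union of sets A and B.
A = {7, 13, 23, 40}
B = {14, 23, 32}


Set A = {7, 13, 23, 40}
Set B = {14, 23, 32}
A ∪ B includes all elements in either set.
Elements from A: {7, 13, 23, 40}
Elements from B not already included: {14, 32}
A ∪ B = {7, 13, 14, 23, 32, 40}

{7, 13, 14, 23, 32, 40}


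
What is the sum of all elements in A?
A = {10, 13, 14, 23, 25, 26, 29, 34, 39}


Set A = {10, 13, 14, 23, 25, 26, 29, 34, 39}
Sum = 10 + 13 + 14 + 23 + 25 + 26 + 29 + 34 + 39 = 213

213


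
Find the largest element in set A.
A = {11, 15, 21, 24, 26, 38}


Set A = {11, 15, 21, 24, 26, 38}
Elements in ascending order: 11, 15, 21, 24, 26, 38
The largest element is 38.

38


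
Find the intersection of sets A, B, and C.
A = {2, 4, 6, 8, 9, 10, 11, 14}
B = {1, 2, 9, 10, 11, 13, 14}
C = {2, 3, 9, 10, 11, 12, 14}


Set A = {2, 4, 6, 8, 9, 10, 11, 14}
Set B = {1, 2, 9, 10, 11, 13, 14}
Set C = {2, 3, 9, 10, 11, 12, 14}
First, A ∩ B = {2, 9, 10, 11, 14}
Then, (A ∩ B) ∩ C = {2, 9, 10, 11, 14}

{2, 9, 10, 11, 14}


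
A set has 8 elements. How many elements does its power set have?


The set has 8 elements.
The power set contains all possible subsets.
|P(A)| = 2^|A| = 2^8 = 256

256


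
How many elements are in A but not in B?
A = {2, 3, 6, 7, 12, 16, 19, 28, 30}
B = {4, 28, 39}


Set A = {2, 3, 6, 7, 12, 16, 19, 28, 30}
Set B = {4, 28, 39}
A \ B = {2, 3, 6, 7, 12, 16, 19, 30}
|A \ B| = 8

8


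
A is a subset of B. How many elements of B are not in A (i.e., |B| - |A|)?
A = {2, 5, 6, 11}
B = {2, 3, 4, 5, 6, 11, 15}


Set A = {2, 5, 6, 11}, |A| = 4
Set B = {2, 3, 4, 5, 6, 11, 15}, |B| = 7
Since A ⊆ B: B \ A = {3, 4, 15}
|B| - |A| = 7 - 4 = 3

3


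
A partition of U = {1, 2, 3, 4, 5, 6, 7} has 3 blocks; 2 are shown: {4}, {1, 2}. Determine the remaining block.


U = {1, 2, 3, 4, 5, 6, 7}
Shown blocks: {4}, {1, 2}
A partition's blocks are pairwise disjoint and cover U, so the missing block = U \ (union of shown blocks).
Union of shown blocks: {1, 2, 4}
Missing block = U \ (union) = {3, 5, 6, 7}

{3, 5, 6, 7}


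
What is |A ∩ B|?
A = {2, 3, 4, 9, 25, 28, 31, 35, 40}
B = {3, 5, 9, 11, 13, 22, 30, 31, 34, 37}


Set A = {2, 3, 4, 9, 25, 28, 31, 35, 40}
Set B = {3, 5, 9, 11, 13, 22, 30, 31, 34, 37}
A ∩ B = {3, 9, 31}
|A ∩ B| = 3

3


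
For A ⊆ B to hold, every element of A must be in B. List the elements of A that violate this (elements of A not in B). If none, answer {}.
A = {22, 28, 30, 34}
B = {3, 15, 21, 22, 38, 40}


Set A = {22, 28, 30, 34}
Set B = {3, 15, 21, 22, 38, 40}
Check each element of A against B:
22 ∈ B, 28 ∉ B (include), 30 ∉ B (include), 34 ∉ B (include)
Elements of A not in B: {28, 30, 34}

{28, 30, 34}


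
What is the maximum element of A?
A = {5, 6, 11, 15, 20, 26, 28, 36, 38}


Set A = {5, 6, 11, 15, 20, 26, 28, 36, 38}
Elements in ascending order: 5, 6, 11, 15, 20, 26, 28, 36, 38
The largest element is 38.

38


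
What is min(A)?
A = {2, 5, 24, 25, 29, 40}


Set A = {2, 5, 24, 25, 29, 40}
Elements in ascending order: 2, 5, 24, 25, 29, 40
The smallest element is 2.

2


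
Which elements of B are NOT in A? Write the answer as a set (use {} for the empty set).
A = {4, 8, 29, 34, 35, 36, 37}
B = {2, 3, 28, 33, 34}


Set A = {4, 8, 29, 34, 35, 36, 37}
Set B = {2, 3, 28, 33, 34}
Check each element of B against A:
2 ∉ A (include), 3 ∉ A (include), 28 ∉ A (include), 33 ∉ A (include), 34 ∈ A
Elements of B not in A: {2, 3, 28, 33}

{2, 3, 28, 33}


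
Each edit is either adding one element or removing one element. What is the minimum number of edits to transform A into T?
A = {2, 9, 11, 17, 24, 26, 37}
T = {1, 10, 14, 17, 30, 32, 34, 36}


Set A = {2, 9, 11, 17, 24, 26, 37}
Set T = {1, 10, 14, 17, 30, 32, 34, 36}
Elements to remove from A (in A, not in T): {2, 9, 11, 24, 26, 37} → 6 removals
Elements to add to A (in T, not in A): {1, 10, 14, 30, 32, 34, 36} → 7 additions
Total edits = 6 + 7 = 13

13


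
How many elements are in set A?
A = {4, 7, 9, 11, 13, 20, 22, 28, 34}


Set A = {4, 7, 9, 11, 13, 20, 22, 28, 34}
Listing elements: 4, 7, 9, 11, 13, 20, 22, 28, 34
Counting: 9 elements
|A| = 9

9


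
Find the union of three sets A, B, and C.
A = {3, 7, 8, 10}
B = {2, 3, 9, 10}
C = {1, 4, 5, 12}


Set A = {3, 7, 8, 10}
Set B = {2, 3, 9, 10}
Set C = {1, 4, 5, 12}
First, A ∪ B = {2, 3, 7, 8, 9, 10}
Then, (A ∪ B) ∪ C = {1, 2, 3, 4, 5, 7, 8, 9, 10, 12}

{1, 2, 3, 4, 5, 7, 8, 9, 10, 12}


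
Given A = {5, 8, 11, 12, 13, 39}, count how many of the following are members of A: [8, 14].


Set A = {5, 8, 11, 12, 13, 39}
Candidates: [8, 14]
Check each candidate:
8 ∈ A, 14 ∉ A
Count of candidates in A: 1

1


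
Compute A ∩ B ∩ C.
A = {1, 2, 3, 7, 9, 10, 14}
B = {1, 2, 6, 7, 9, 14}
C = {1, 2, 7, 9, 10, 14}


Set A = {1, 2, 3, 7, 9, 10, 14}
Set B = {1, 2, 6, 7, 9, 14}
Set C = {1, 2, 7, 9, 10, 14}
First, A ∩ B = {1, 2, 7, 9, 14}
Then, (A ∩ B) ∩ C = {1, 2, 7, 9, 14}

{1, 2, 7, 9, 14}


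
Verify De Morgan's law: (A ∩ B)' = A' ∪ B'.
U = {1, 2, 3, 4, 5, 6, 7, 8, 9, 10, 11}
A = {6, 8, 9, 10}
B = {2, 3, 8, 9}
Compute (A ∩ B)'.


U = {1, 2, 3, 4, 5, 6, 7, 8, 9, 10, 11}
A = {6, 8, 9, 10}, B = {2, 3, 8, 9}
A ∩ B = {8, 9}
(A ∩ B)' = U \ (A ∩ B) = {1, 2, 3, 4, 5, 6, 7, 10, 11}
Verification via A' ∪ B': A' = {1, 2, 3, 4, 5, 7, 11}, B' = {1, 4, 5, 6, 7, 10, 11}
A' ∪ B' = {1, 2, 3, 4, 5, 6, 7, 10, 11} ✓

{1, 2, 3, 4, 5, 6, 7, 10, 11}


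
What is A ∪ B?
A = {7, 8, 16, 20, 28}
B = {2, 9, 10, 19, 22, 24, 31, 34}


Set A = {7, 8, 16, 20, 28}
Set B = {2, 9, 10, 19, 22, 24, 31, 34}
A ∪ B includes all elements in either set.
Elements from A: {7, 8, 16, 20, 28}
Elements from B not already included: {2, 9, 10, 19, 22, 24, 31, 34}
A ∪ B = {2, 7, 8, 9, 10, 16, 19, 20, 22, 24, 28, 31, 34}

{2, 7, 8, 9, 10, 16, 19, 20, 22, 24, 28, 31, 34}


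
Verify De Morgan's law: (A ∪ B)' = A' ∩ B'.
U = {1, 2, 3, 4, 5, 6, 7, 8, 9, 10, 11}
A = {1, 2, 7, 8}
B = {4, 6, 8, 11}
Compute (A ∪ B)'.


U = {1, 2, 3, 4, 5, 6, 7, 8, 9, 10, 11}
A = {1, 2, 7, 8}, B = {4, 6, 8, 11}
A ∪ B = {1, 2, 4, 6, 7, 8, 11}
(A ∪ B)' = U \ (A ∪ B) = {3, 5, 9, 10}
Verification via A' ∩ B': A' = {3, 4, 5, 6, 9, 10, 11}, B' = {1, 2, 3, 5, 7, 9, 10}
A' ∩ B' = {3, 5, 9, 10} ✓

{3, 5, 9, 10}


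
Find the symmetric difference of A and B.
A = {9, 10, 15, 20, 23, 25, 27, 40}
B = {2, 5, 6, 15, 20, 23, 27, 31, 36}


Set A = {9, 10, 15, 20, 23, 25, 27, 40}
Set B = {2, 5, 6, 15, 20, 23, 27, 31, 36}
A △ B = (A \ B) ∪ (B \ A)
Elements in A but not B: {9, 10, 25, 40}
Elements in B but not A: {2, 5, 6, 31, 36}
A △ B = {2, 5, 6, 9, 10, 25, 31, 36, 40}

{2, 5, 6, 9, 10, 25, 31, 36, 40}


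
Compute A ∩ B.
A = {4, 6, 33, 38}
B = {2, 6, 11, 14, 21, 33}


Set A = {4, 6, 33, 38}
Set B = {2, 6, 11, 14, 21, 33}
A ∩ B includes only elements in both sets.
Check each element of A against B:
4 ✗, 6 ✓, 33 ✓, 38 ✗
A ∩ B = {6, 33}

{6, 33}


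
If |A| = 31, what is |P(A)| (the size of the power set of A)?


The set has 31 elements.
The power set contains all possible subsets.
|P(A)| = 2^|A| = 2^31 = 2147483648

2147483648


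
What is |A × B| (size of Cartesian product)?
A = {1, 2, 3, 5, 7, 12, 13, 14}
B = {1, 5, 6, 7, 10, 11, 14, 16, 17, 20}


Set A = {1, 2, 3, 5, 7, 12, 13, 14} has 8 elements.
Set B = {1, 5, 6, 7, 10, 11, 14, 16, 17, 20} has 10 elements.
|A × B| = |A| × |B| = 8 × 10 = 80

80


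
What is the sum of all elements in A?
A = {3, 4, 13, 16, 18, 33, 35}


Set A = {3, 4, 13, 16, 18, 33, 35}
Sum = 3 + 4 + 13 + 16 + 18 + 33 + 35 = 122

122


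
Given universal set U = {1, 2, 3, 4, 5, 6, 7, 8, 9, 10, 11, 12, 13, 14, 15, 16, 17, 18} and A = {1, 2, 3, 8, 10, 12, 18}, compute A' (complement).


Universal set U = {1, 2, 3, 4, 5, 6, 7, 8, 9, 10, 11, 12, 13, 14, 15, 16, 17, 18}
Set A = {1, 2, 3, 8, 10, 12, 18}
A' = U \ A = elements in U but not in A
Checking each element of U:
1 (in A, exclude), 2 (in A, exclude), 3 (in A, exclude), 4 (not in A, include), 5 (not in A, include), 6 (not in A, include), 7 (not in A, include), 8 (in A, exclude), 9 (not in A, include), 10 (in A, exclude), 11 (not in A, include), 12 (in A, exclude), 13 (not in A, include), 14 (not in A, include), 15 (not in A, include), 16 (not in A, include), 17 (not in A, include), 18 (in A, exclude)
A' = {4, 5, 6, 7, 9, 11, 13, 14, 15, 16, 17}

{4, 5, 6, 7, 9, 11, 13, 14, 15, 16, 17}


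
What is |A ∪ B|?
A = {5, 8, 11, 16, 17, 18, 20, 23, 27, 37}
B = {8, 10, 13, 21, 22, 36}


Set A = {5, 8, 11, 16, 17, 18, 20, 23, 27, 37}, |A| = 10
Set B = {8, 10, 13, 21, 22, 36}, |B| = 6
A ∩ B = {8}, |A ∩ B| = 1
|A ∪ B| = |A| + |B| - |A ∩ B| = 10 + 6 - 1 = 15

15


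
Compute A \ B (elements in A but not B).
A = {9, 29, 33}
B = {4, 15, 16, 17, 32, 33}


Set A = {9, 29, 33}
Set B = {4, 15, 16, 17, 32, 33}
A \ B includes elements in A that are not in B.
Check each element of A:
9 (not in B, keep), 29 (not in B, keep), 33 (in B, remove)
A \ B = {9, 29}

{9, 29}


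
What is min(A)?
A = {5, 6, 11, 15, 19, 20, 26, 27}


Set A = {5, 6, 11, 15, 19, 20, 26, 27}
Elements in ascending order: 5, 6, 11, 15, 19, 20, 26, 27
The smallest element is 5.

5


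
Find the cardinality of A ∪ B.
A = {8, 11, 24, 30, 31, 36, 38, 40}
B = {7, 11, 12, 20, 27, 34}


Set A = {8, 11, 24, 30, 31, 36, 38, 40}, |A| = 8
Set B = {7, 11, 12, 20, 27, 34}, |B| = 6
A ∩ B = {11}, |A ∩ B| = 1
|A ∪ B| = |A| + |B| - |A ∩ B| = 8 + 6 - 1 = 13

13


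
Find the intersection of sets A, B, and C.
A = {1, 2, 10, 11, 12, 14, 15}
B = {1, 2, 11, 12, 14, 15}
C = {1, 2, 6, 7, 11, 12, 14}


Set A = {1, 2, 10, 11, 12, 14, 15}
Set B = {1, 2, 11, 12, 14, 15}
Set C = {1, 2, 6, 7, 11, 12, 14}
First, A ∩ B = {1, 2, 11, 12, 14, 15}
Then, (A ∩ B) ∩ C = {1, 2, 11, 12, 14}

{1, 2, 11, 12, 14}


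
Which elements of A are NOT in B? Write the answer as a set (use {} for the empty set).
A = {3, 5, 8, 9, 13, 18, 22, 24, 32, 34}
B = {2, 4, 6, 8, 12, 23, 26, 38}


Set A = {3, 5, 8, 9, 13, 18, 22, 24, 32, 34}
Set B = {2, 4, 6, 8, 12, 23, 26, 38}
Check each element of A against B:
3 ∉ B (include), 5 ∉ B (include), 8 ∈ B, 9 ∉ B (include), 13 ∉ B (include), 18 ∉ B (include), 22 ∉ B (include), 24 ∉ B (include), 32 ∉ B (include), 34 ∉ B (include)
Elements of A not in B: {3, 5, 9, 13, 18, 22, 24, 32, 34}

{3, 5, 9, 13, 18, 22, 24, 32, 34}


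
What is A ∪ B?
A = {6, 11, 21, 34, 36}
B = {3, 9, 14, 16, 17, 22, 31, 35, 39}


Set A = {6, 11, 21, 34, 36}
Set B = {3, 9, 14, 16, 17, 22, 31, 35, 39}
A ∪ B includes all elements in either set.
Elements from A: {6, 11, 21, 34, 36}
Elements from B not already included: {3, 9, 14, 16, 17, 22, 31, 35, 39}
A ∪ B = {3, 6, 9, 11, 14, 16, 17, 21, 22, 31, 34, 35, 36, 39}

{3, 6, 9, 11, 14, 16, 17, 21, 22, 31, 34, 35, 36, 39}


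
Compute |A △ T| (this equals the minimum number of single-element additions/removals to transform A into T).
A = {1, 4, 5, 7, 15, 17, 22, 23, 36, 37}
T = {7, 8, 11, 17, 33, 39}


Set A = {1, 4, 5, 7, 15, 17, 22, 23, 36, 37}
Set T = {7, 8, 11, 17, 33, 39}
Elements to remove from A (in A, not in T): {1, 4, 5, 15, 22, 23, 36, 37} → 8 removals
Elements to add to A (in T, not in A): {8, 11, 33, 39} → 4 additions
Total edits = 8 + 4 = 12

12


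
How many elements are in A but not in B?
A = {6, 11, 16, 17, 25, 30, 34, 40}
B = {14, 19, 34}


Set A = {6, 11, 16, 17, 25, 30, 34, 40}
Set B = {14, 19, 34}
A \ B = {6, 11, 16, 17, 25, 30, 40}
|A \ B| = 7

7


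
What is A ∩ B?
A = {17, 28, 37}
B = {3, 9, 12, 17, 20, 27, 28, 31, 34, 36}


Set A = {17, 28, 37}
Set B = {3, 9, 12, 17, 20, 27, 28, 31, 34, 36}
A ∩ B includes only elements in both sets.
Check each element of A against B:
17 ✓, 28 ✓, 37 ✗
A ∩ B = {17, 28}

{17, 28}


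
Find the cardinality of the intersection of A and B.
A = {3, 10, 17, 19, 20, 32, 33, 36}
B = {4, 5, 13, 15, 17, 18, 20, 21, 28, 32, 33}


Set A = {3, 10, 17, 19, 20, 32, 33, 36}
Set B = {4, 5, 13, 15, 17, 18, 20, 21, 28, 32, 33}
A ∩ B = {17, 20, 32, 33}
|A ∩ B| = 4

4


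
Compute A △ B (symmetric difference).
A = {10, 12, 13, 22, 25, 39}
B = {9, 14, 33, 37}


Set A = {10, 12, 13, 22, 25, 39}
Set B = {9, 14, 33, 37}
A △ B = (A \ B) ∪ (B \ A)
Elements in A but not B: {10, 12, 13, 22, 25, 39}
Elements in B but not A: {9, 14, 33, 37}
A △ B = {9, 10, 12, 13, 14, 22, 25, 33, 37, 39}

{9, 10, 12, 13, 14, 22, 25, 33, 37, 39}


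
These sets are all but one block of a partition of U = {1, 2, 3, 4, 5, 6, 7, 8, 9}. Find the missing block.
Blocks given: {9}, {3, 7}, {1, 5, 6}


U = {1, 2, 3, 4, 5, 6, 7, 8, 9}
Shown blocks: {9}, {3, 7}, {1, 5, 6}
A partition's blocks are pairwise disjoint and cover U, so the missing block = U \ (union of shown blocks).
Union of shown blocks: {1, 3, 5, 6, 7, 9}
Missing block = U \ (union) = {2, 4, 8}

{2, 4, 8}


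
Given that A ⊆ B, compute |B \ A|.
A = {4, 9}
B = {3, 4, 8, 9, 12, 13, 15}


Set A = {4, 9}, |A| = 2
Set B = {3, 4, 8, 9, 12, 13, 15}, |B| = 7
Since A ⊆ B: B \ A = {3, 8, 12, 13, 15}
|B| - |A| = 7 - 2 = 5

5


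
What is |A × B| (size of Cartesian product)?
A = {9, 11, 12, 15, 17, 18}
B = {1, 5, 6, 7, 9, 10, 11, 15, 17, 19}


Set A = {9, 11, 12, 15, 17, 18} has 6 elements.
Set B = {1, 5, 6, 7, 9, 10, 11, 15, 17, 19} has 10 elements.
|A × B| = |A| × |B| = 6 × 10 = 60

60


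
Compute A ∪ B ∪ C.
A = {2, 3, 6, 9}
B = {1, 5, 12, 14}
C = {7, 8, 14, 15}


Set A = {2, 3, 6, 9}
Set B = {1, 5, 12, 14}
Set C = {7, 8, 14, 15}
First, A ∪ B = {1, 2, 3, 5, 6, 9, 12, 14}
Then, (A ∪ B) ∪ C = {1, 2, 3, 5, 6, 7, 8, 9, 12, 14, 15}

{1, 2, 3, 5, 6, 7, 8, 9, 12, 14, 15}


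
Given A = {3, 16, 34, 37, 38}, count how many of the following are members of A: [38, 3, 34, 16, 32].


Set A = {3, 16, 34, 37, 38}
Candidates: [38, 3, 34, 16, 32]
Check each candidate:
38 ∈ A, 3 ∈ A, 34 ∈ A, 16 ∈ A, 32 ∉ A
Count of candidates in A: 4

4


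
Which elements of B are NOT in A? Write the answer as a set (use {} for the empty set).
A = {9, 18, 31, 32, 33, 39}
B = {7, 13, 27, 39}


Set A = {9, 18, 31, 32, 33, 39}
Set B = {7, 13, 27, 39}
Check each element of B against A:
7 ∉ A (include), 13 ∉ A (include), 27 ∉ A (include), 39 ∈ A
Elements of B not in A: {7, 13, 27}

{7, 13, 27}


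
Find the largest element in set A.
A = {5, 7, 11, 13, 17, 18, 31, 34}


Set A = {5, 7, 11, 13, 17, 18, 31, 34}
Elements in ascending order: 5, 7, 11, 13, 17, 18, 31, 34
The largest element is 34.

34


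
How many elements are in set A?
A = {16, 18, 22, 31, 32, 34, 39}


Set A = {16, 18, 22, 31, 32, 34, 39}
Listing elements: 16, 18, 22, 31, 32, 34, 39
Counting: 7 elements
|A| = 7

7


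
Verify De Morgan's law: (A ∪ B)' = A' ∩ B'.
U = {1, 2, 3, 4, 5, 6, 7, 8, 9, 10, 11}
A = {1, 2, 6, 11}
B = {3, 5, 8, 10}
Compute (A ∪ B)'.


U = {1, 2, 3, 4, 5, 6, 7, 8, 9, 10, 11}
A = {1, 2, 6, 11}, B = {3, 5, 8, 10}
A ∪ B = {1, 2, 3, 5, 6, 8, 10, 11}
(A ∪ B)' = U \ (A ∪ B) = {4, 7, 9}
Verification via A' ∩ B': A' = {3, 4, 5, 7, 8, 9, 10}, B' = {1, 2, 4, 6, 7, 9, 11}
A' ∩ B' = {4, 7, 9} ✓

{4, 7, 9}


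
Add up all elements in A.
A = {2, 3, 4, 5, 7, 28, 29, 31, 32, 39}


Set A = {2, 3, 4, 5, 7, 28, 29, 31, 32, 39}
Sum = 2 + 3 + 4 + 5 + 7 + 28 + 29 + 31 + 32 + 39 = 180

180


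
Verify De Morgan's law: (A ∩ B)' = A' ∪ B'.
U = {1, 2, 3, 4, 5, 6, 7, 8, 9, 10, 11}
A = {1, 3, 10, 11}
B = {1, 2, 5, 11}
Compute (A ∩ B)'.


U = {1, 2, 3, 4, 5, 6, 7, 8, 9, 10, 11}
A = {1, 3, 10, 11}, B = {1, 2, 5, 11}
A ∩ B = {1, 11}
(A ∩ B)' = U \ (A ∩ B) = {2, 3, 4, 5, 6, 7, 8, 9, 10}
Verification via A' ∪ B': A' = {2, 4, 5, 6, 7, 8, 9}, B' = {3, 4, 6, 7, 8, 9, 10}
A' ∪ B' = {2, 3, 4, 5, 6, 7, 8, 9, 10} ✓

{2, 3, 4, 5, 6, 7, 8, 9, 10}


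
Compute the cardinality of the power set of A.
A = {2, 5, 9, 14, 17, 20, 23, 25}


Set A = {2, 5, 9, 14, 17, 20, 23, 25}
|A| = 8
The power set P(A) contains all subsets of A.
|P(A)| = 2^|A| = 2^8 = 256

256


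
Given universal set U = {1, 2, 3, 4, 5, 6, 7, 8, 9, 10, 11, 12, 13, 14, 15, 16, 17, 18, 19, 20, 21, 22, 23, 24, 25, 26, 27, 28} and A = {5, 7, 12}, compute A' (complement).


Universal set U = {1, 2, 3, 4, 5, 6, 7, 8, 9, 10, 11, 12, 13, 14, 15, 16, 17, 18, 19, 20, 21, 22, 23, 24, 25, 26, 27, 28}
Set A = {5, 7, 12}
A' = U \ A = elements in U but not in A
Checking each element of U:
1 (not in A, include), 2 (not in A, include), 3 (not in A, include), 4 (not in A, include), 5 (in A, exclude), 6 (not in A, include), 7 (in A, exclude), 8 (not in A, include), 9 (not in A, include), 10 (not in A, include), 11 (not in A, include), 12 (in A, exclude), 13 (not in A, include), 14 (not in A, include), 15 (not in A, include), 16 (not in A, include), 17 (not in A, include), 18 (not in A, include), 19 (not in A, include), 20 (not in A, include), 21 (not in A, include), 22 (not in A, include), 23 (not in A, include), 24 (not in A, include), 25 (not in A, include), 26 (not in A, include), 27 (not in A, include), 28 (not in A, include)
A' = {1, 2, 3, 4, 6, 8, 9, 10, 11, 13, 14, 15, 16, 17, 18, 19, 20, 21, 22, 23, 24, 25, 26, 27, 28}

{1, 2, 3, 4, 6, 8, 9, 10, 11, 13, 14, 15, 16, 17, 18, 19, 20, 21, 22, 23, 24, 25, 26, 27, 28}


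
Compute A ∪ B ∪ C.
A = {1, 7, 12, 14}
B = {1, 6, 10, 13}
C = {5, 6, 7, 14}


Set A = {1, 7, 12, 14}
Set B = {1, 6, 10, 13}
Set C = {5, 6, 7, 14}
First, A ∪ B = {1, 6, 7, 10, 12, 13, 14}
Then, (A ∪ B) ∪ C = {1, 5, 6, 7, 10, 12, 13, 14}

{1, 5, 6, 7, 10, 12, 13, 14}


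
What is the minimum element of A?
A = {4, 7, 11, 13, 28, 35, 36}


Set A = {4, 7, 11, 13, 28, 35, 36}
Elements in ascending order: 4, 7, 11, 13, 28, 35, 36
The smallest element is 4.

4


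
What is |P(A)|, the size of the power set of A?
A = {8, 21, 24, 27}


Set A = {8, 21, 24, 27}
|A| = 4
The power set P(A) contains all subsets of A.
|P(A)| = 2^|A| = 2^4 = 16

16


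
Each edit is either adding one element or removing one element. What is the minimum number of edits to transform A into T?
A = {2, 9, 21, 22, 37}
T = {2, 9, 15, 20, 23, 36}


Set A = {2, 9, 21, 22, 37}
Set T = {2, 9, 15, 20, 23, 36}
Elements to remove from A (in A, not in T): {21, 22, 37} → 3 removals
Elements to add to A (in T, not in A): {15, 20, 23, 36} → 4 additions
Total edits = 3 + 4 = 7

7


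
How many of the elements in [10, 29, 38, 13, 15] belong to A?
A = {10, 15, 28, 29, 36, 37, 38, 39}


Set A = {10, 15, 28, 29, 36, 37, 38, 39}
Candidates: [10, 29, 38, 13, 15]
Check each candidate:
10 ∈ A, 29 ∈ A, 38 ∈ A, 13 ∉ A, 15 ∈ A
Count of candidates in A: 4

4


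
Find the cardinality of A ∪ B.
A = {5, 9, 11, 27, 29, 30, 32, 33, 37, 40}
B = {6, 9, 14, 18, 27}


Set A = {5, 9, 11, 27, 29, 30, 32, 33, 37, 40}, |A| = 10
Set B = {6, 9, 14, 18, 27}, |B| = 5
A ∩ B = {9, 27}, |A ∩ B| = 2
|A ∪ B| = |A| + |B| - |A ∩ B| = 10 + 5 - 2 = 13

13


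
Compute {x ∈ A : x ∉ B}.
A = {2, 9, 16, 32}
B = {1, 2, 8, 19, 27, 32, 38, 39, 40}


Set A = {2, 9, 16, 32}
Set B = {1, 2, 8, 19, 27, 32, 38, 39, 40}
Check each element of A against B:
2 ∈ B, 9 ∉ B (include), 16 ∉ B (include), 32 ∈ B
Elements of A not in B: {9, 16}

{9, 16}


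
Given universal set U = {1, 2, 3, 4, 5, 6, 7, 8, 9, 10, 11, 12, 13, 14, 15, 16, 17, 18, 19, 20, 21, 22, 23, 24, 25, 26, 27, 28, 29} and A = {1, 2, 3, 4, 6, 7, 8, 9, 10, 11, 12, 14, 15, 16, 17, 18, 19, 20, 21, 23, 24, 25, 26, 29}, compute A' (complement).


Universal set U = {1, 2, 3, 4, 5, 6, 7, 8, 9, 10, 11, 12, 13, 14, 15, 16, 17, 18, 19, 20, 21, 22, 23, 24, 25, 26, 27, 28, 29}
Set A = {1, 2, 3, 4, 6, 7, 8, 9, 10, 11, 12, 14, 15, 16, 17, 18, 19, 20, 21, 23, 24, 25, 26, 29}
A' = U \ A = elements in U but not in A
Checking each element of U:
1 (in A, exclude), 2 (in A, exclude), 3 (in A, exclude), 4 (in A, exclude), 5 (not in A, include), 6 (in A, exclude), 7 (in A, exclude), 8 (in A, exclude), 9 (in A, exclude), 10 (in A, exclude), 11 (in A, exclude), 12 (in A, exclude), 13 (not in A, include), 14 (in A, exclude), 15 (in A, exclude), 16 (in A, exclude), 17 (in A, exclude), 18 (in A, exclude), 19 (in A, exclude), 20 (in A, exclude), 21 (in A, exclude), 22 (not in A, include), 23 (in A, exclude), 24 (in A, exclude), 25 (in A, exclude), 26 (in A, exclude), 27 (not in A, include), 28 (not in A, include), 29 (in A, exclude)
A' = {5, 13, 22, 27, 28}

{5, 13, 22, 27, 28}


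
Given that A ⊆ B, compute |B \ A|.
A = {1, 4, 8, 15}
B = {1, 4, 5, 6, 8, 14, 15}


Set A = {1, 4, 8, 15}, |A| = 4
Set B = {1, 4, 5, 6, 8, 14, 15}, |B| = 7
Since A ⊆ B: B \ A = {5, 6, 14}
|B| - |A| = 7 - 4 = 3

3


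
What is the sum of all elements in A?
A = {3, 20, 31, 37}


Set A = {3, 20, 31, 37}
Sum = 3 + 20 + 31 + 37 = 91

91


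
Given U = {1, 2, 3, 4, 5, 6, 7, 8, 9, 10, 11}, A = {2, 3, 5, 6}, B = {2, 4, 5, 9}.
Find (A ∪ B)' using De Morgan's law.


U = {1, 2, 3, 4, 5, 6, 7, 8, 9, 10, 11}
A = {2, 3, 5, 6}, B = {2, 4, 5, 9}
A ∪ B = {2, 3, 4, 5, 6, 9}
(A ∪ B)' = U \ (A ∪ B) = {1, 7, 8, 10, 11}
Verification via A' ∩ B': A' = {1, 4, 7, 8, 9, 10, 11}, B' = {1, 3, 6, 7, 8, 10, 11}
A' ∩ B' = {1, 7, 8, 10, 11} ✓

{1, 7, 8, 10, 11}


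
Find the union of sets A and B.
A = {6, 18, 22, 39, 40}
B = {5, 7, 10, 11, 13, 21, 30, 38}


Set A = {6, 18, 22, 39, 40}
Set B = {5, 7, 10, 11, 13, 21, 30, 38}
A ∪ B includes all elements in either set.
Elements from A: {6, 18, 22, 39, 40}
Elements from B not already included: {5, 7, 10, 11, 13, 21, 30, 38}
A ∪ B = {5, 6, 7, 10, 11, 13, 18, 21, 22, 30, 38, 39, 40}

{5, 6, 7, 10, 11, 13, 18, 21, 22, 30, 38, 39, 40}


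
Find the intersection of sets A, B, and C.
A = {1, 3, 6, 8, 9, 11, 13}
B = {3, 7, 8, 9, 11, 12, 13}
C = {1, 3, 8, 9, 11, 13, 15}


Set A = {1, 3, 6, 8, 9, 11, 13}
Set B = {3, 7, 8, 9, 11, 12, 13}
Set C = {1, 3, 8, 9, 11, 13, 15}
First, A ∩ B = {3, 8, 9, 11, 13}
Then, (A ∩ B) ∩ C = {3, 8, 9, 11, 13}

{3, 8, 9, 11, 13}


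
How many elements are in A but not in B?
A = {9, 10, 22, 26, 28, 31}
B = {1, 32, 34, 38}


Set A = {9, 10, 22, 26, 28, 31}
Set B = {1, 32, 34, 38}
A \ B = {9, 10, 22, 26, 28, 31}
|A \ B| = 6

6


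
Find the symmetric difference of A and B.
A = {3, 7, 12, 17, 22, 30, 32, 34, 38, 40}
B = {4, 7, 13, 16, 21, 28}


Set A = {3, 7, 12, 17, 22, 30, 32, 34, 38, 40}
Set B = {4, 7, 13, 16, 21, 28}
A △ B = (A \ B) ∪ (B \ A)
Elements in A but not B: {3, 12, 17, 22, 30, 32, 34, 38, 40}
Elements in B but not A: {4, 13, 16, 21, 28}
A △ B = {3, 4, 12, 13, 16, 17, 21, 22, 28, 30, 32, 34, 38, 40}

{3, 4, 12, 13, 16, 17, 21, 22, 28, 30, 32, 34, 38, 40}


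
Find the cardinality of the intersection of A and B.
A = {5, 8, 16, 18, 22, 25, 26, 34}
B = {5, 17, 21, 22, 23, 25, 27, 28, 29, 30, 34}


Set A = {5, 8, 16, 18, 22, 25, 26, 34}
Set B = {5, 17, 21, 22, 23, 25, 27, 28, 29, 30, 34}
A ∩ B = {5, 22, 25, 34}
|A ∩ B| = 4

4


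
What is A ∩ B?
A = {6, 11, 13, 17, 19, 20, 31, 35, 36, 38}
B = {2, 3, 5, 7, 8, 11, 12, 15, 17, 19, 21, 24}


Set A = {6, 11, 13, 17, 19, 20, 31, 35, 36, 38}
Set B = {2, 3, 5, 7, 8, 11, 12, 15, 17, 19, 21, 24}
A ∩ B includes only elements in both sets.
Check each element of A against B:
6 ✗, 11 ✓, 13 ✗, 17 ✓, 19 ✓, 20 ✗, 31 ✗, 35 ✗, 36 ✗, 38 ✗
A ∩ B = {11, 17, 19}

{11, 17, 19}


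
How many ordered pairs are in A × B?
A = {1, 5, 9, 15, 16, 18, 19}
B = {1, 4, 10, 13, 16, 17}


Set A = {1, 5, 9, 15, 16, 18, 19} has 7 elements.
Set B = {1, 4, 10, 13, 16, 17} has 6 elements.
|A × B| = |A| × |B| = 7 × 6 = 42

42
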